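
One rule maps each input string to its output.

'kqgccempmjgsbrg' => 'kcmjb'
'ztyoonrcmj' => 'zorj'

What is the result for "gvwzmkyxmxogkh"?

Looking at the pairs, the operation is to keep one character in every 3, starting at position 1 (positions 1st, 4th, 7th, ...).
Doing the same to "gvwzmkyxmxogkh": "gzyxk".

gzyxk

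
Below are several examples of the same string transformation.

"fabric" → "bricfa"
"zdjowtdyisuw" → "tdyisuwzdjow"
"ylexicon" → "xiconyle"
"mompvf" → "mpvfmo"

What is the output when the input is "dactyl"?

Looking at the pairs, the operation is to swap the front and back halves of the string, then move the last character to the front.
Working it through for "dactyl": intermediate "tyldac", final "ctylda".
(Check on "mompvf": → "pvfmom" → "mpvfmo" ✓)

ctylda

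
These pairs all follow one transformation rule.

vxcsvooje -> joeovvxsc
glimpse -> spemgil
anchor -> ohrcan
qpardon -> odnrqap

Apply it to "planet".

The transformation: move the last 2 characters to the front (rotate right by 2), then take characters alternately from the front and the back (1st, last, 2nd, 2nd-last, ...).
On "planet": the first step gives "etplan", and the second then gives "entapl".

entapl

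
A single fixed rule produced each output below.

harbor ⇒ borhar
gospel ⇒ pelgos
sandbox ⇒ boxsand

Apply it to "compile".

ilecomp

The pattern: move the last 3 characters to the front (rotate right by 3).
"compile" → "ilecomp".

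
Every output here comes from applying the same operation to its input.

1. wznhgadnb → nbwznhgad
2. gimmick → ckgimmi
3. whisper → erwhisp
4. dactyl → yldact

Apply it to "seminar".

arsemin

Rule — move the last 2 characters to the front (rotate right by 2).
On "seminar" that produces "arsemin".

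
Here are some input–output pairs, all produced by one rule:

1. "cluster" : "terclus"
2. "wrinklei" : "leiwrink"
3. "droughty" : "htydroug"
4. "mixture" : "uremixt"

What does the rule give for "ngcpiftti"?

The transformation: move the last 3 characters to the front (rotate right by 3).
So "ngcpiftti" becomes "ttingcpif".

ttingcpif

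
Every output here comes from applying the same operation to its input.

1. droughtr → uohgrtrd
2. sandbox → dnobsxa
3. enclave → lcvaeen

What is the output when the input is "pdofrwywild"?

The rule is to move the first 2 characters to the end (rotate left by 2), then swap each adjacent pair of characters (1↔2, 3↔4, ...).
Starting from "pdofrwywild": after the first operation, "ofrwywildpd"; after the second, "fowrwylipdd".

fowrwylipdd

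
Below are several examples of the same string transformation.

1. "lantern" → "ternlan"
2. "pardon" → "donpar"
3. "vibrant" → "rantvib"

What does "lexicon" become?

iconlex

What's happening: move the first 3 characters to the end (rotate left by 3).
Applying that to "lexicon" gives "iconlex".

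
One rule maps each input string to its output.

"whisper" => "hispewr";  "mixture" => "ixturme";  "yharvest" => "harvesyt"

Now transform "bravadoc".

ravadobc

The rule is to swap the first and last characters, then move the first character to the end.
Starting from "bravadoc": after the first operation, "cravadob"; after the second, "ravadobc".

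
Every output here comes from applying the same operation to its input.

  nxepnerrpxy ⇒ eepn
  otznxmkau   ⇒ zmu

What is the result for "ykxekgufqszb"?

Rule — move the first 2 characters to the end (rotate left by 2), then keep one character in every 3, starting at position 1 (positions 1st, 4th, 7th, ...).
On "ykxekgufqszb": the first step gives "xekgufqszbyk", and the second then gives "xgqb".

xgqb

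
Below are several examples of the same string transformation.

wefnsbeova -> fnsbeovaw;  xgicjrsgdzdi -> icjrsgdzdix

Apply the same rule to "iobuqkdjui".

The pattern: move the first character to the end, then delete the first character.
Applying both steps to "iobuqkdjui": "obuqkdjuii", then "buqkdjuii".

buqkdjuii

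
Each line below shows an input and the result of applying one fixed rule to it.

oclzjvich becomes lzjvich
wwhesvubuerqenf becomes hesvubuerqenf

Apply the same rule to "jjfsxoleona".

fsxoleona

The rule is to delete the first 2 characters.
Applying that to "jjfsxoleona" gives "fsxoleona".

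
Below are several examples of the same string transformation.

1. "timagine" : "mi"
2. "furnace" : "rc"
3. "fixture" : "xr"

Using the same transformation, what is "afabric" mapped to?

ai

Rule — keep one character in every 3, starting at position 3 (positions 3rd, 6th, 9th, ...).
"afabric" → "ai".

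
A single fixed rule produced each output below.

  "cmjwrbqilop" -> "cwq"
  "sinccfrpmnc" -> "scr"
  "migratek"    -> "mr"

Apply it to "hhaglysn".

hg

The rule is to move the last 2 characters to the front (rotate right by 2), then keep one character in every 3, starting at position 3 (positions 3rd, 6th, 9th, ...).
On "hhaglysn": the first step gives "snhhagly", and the second then gives "hg".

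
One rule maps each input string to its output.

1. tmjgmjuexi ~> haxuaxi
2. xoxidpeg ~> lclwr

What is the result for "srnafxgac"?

The transformation: delete the last 3 characters, then shift every letter 12 places backward in the alphabet (wrapping around).
On "srnafxgac": the first step gives "srnafx", and the second then gives "gfbotl".

gfbotl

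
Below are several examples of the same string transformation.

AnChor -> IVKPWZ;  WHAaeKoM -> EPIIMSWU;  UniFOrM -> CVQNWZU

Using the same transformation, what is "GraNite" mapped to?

OZIVQBM

Each output is the input with this applied: shift every letter 8 places forward in the alphabet (wrapping around), then convert every letter to uppercase.
Working it through for "GraNite": intermediate "OziVqbm", final "OZIVQBM".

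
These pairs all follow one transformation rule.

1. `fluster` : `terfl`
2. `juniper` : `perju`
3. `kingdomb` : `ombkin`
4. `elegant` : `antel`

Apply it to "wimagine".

What's happening: move the last 3 characters to the front (rotate right by 3), then delete the last 2 characters.
For "wimagine", step one produces "inewimag"; step two turns that into "inewim".

inewim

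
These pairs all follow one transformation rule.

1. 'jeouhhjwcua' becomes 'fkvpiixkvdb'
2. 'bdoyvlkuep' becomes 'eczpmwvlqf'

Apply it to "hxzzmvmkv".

Each output is the input with this applied: shift every letter 1 place forward in the alphabet (wrapping around), then swap each adjacent pair of characters (1↔2, 3↔4, ...).
Working it through for "hxzzmvmkv": intermediate "iyaanwnlw", final "yiaawnlnw".

yiaawnlnw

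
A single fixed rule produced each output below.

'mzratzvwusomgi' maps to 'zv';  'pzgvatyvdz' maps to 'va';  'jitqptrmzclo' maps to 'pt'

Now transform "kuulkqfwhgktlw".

qf

Rule — swap the front and back halves of the string, then keep only the last 2 characters.
Applying both steps to "kuulkqfwhgktlw": "whgktlwkuulkqf", then "qf".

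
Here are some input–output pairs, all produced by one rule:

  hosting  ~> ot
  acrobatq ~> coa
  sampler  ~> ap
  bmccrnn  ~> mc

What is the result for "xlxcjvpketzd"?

lcvkt

Rule — delete the last 2 characters, then keep every other character starting from the second (positions 2nd, 4th, 6th, ...).
For "xlxcjvpketzd", step one produces "xlxcjvpket"; step two turns that into "lcvkt".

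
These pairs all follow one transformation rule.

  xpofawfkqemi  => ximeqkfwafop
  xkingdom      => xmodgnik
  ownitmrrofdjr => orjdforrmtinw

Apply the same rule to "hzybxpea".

haepxbyz

Looking at the pairs, the operation is to reverse the string, then move the last character to the front.
"hzybxpea" → "aepxbyzh" → "haepxbyz".
(Check on "ownitmrrofdjr": → "rjdforrmtinwo" → "orjdforrmtinw" ✓)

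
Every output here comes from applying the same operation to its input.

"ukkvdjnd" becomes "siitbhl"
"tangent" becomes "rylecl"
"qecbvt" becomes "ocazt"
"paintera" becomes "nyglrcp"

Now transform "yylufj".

wwjsd

Looking at the pairs, the operation is to shift every letter 2 places backward in the alphabet (wrapping around), then delete the last character.
Applying both steps to "yylufj": "wwjsdh", then "wwjsd".
(Check on "ukkvdjnd": → "siitbhlb" → "siitbhl" ✓)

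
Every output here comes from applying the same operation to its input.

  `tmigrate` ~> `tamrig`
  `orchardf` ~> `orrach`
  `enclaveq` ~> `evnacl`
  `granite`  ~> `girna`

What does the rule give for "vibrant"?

vairb

Looking at the pairs, the operation is to delete the last 2 characters, then take characters alternately from the front and the back (1st, last, 2nd, 2nd-last, ...).
For "vibrant", step one produces "vibra"; step two turns that into "vairb".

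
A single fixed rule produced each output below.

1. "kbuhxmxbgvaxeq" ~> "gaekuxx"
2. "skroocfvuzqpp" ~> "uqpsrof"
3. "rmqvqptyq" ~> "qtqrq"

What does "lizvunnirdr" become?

The rule is to keep every other character starting from the first (positions 1st, 3rd, 5th, ...), then move the last 3 characters to the front (rotate right by 3).
For "lizvunnirdr", step one produces "lzunrr"; step two turns that into "nrrlzu".
(Check on "kbuhxmxbgvaxeq": → "kuxxgae" → "gaekuxx" ✓)

nrrlzu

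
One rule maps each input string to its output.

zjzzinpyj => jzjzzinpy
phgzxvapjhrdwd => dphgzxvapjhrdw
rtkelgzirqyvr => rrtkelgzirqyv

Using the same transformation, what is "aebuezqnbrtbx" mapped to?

What's happening: move the last character to the front.
For "aebuezqnbrtbx" the result is "xaebuezqnbrtb".

xaebuezqnbrtb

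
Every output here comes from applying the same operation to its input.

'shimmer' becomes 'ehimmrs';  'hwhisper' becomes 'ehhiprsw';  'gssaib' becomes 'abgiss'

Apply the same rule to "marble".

abelmr

Each output is the input with this applied: sort the characters into alphabetical order.
For "marble" the result is "abelmr".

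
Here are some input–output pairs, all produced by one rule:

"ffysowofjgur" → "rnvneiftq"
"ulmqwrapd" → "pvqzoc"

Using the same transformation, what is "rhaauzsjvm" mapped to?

Rule — delete the first 3 characters, then shift every letter 1 place backward in the alphabet (wrapping around).
Applying that to "rhaauzsjvm" gives "ztyriul".

ztyriul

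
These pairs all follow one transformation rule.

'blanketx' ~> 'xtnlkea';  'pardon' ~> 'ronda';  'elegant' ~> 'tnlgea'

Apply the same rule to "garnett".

ttrnea

The rule is to delete the first character, then sort the characters into reverse alphabetical order.
For "garnett", step one produces "arnett"; step two turns that into "ttrnea".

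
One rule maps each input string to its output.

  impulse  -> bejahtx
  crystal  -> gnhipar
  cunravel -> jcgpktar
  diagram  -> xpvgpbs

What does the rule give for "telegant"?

tatvpcii

What's happening: shift every letter 11 places backward in the alphabet (wrapping around), then move the first character to the end.
On "telegant": the first step gives "itatvpci", and the second then gives "tatvpcii".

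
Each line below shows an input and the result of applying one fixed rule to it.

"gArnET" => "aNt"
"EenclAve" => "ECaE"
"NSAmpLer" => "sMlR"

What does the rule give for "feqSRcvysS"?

EsCYs

The pattern: keep every other character starting from the second (positions 2nd, 4th, 6th, ...), then flip the case of every letter.
For "feqSRcvysS", step one produces "eScyS"; step two turns that into "EsCYs".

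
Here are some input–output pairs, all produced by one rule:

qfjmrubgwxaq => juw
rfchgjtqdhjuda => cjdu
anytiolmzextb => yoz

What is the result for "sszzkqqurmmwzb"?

zqrw

In each case the input is transformed by: delete the last 2 characters, then keep one character in every 3, starting at position 3 (positions 3rd, 6th, 9th, ...).
On "sszzkqqurmmwzb": the first step gives "sszzkqqurmmw", and the second then gives "zqrw".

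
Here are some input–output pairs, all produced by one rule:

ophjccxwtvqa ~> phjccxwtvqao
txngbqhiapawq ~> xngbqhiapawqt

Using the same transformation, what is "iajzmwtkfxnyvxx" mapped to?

In each case the input is transformed by: move the first character to the end.
"iajzmwtkfxnyvxx" → "ajzmwtkfxnyvxxi".

ajzmwtkfxnyvxxi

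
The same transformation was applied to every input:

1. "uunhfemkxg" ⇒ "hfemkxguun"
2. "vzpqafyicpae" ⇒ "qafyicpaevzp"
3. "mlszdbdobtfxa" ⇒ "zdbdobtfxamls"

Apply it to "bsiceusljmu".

ceusljmubsi

Rule — move the first 3 characters to the end (rotate left by 3).
Applying that to "bsiceusljmu" gives "ceusljmubsi".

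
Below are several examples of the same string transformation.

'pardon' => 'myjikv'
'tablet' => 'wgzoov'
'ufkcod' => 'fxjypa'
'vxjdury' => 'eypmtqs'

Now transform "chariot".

vmdjoxc

The rule is to shift every letter 5 places backward in the alphabet (wrapping around), then move the first 2 characters to the end (rotate left by 2).
Starting from "chariot": after the first operation, "xcvmdjo"; after the second, "vmdjoxc".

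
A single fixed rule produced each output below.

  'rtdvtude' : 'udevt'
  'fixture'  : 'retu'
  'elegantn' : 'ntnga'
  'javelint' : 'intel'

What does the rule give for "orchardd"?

rddha

The pattern: delete the first 3 characters, then move the first 2 characters to the end (rotate left by 2).
Applying both steps to "orchardd": "hardd", then "rddha".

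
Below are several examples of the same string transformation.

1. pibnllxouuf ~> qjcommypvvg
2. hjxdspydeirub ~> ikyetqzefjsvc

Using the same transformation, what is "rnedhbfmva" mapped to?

sofeicgnwb

Each output is the input with this applied: shift every letter 1 place forward in the alphabet (wrapping around).
"rnedhbfmva" → "sofeicgnwb".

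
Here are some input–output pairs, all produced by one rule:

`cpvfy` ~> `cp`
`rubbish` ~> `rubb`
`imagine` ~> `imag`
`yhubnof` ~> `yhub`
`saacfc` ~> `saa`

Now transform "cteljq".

The pattern: delete the last 3 characters.
Applying that to "cteljq" gives "cte".

cte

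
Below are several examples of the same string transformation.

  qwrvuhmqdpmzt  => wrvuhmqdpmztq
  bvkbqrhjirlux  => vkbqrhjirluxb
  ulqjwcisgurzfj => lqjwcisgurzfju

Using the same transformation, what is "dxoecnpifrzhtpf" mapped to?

xoecnpifrzhtpfd

Each output is the input with this applied: move the first character to the end.
So "dxoecnpifrzhtpf" becomes "xoecnpifrzhtpfd".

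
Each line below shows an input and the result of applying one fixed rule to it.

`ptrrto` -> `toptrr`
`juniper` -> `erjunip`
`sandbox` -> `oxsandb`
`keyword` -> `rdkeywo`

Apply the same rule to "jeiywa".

wajeiy

In each case the input is transformed by: move the last 2 characters to the front (rotate right by 2).
Applying that to "jeiywa" gives "wajeiy".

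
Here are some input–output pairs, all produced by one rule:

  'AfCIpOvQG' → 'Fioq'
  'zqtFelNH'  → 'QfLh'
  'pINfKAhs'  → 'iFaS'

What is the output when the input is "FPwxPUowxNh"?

What's happening: keep every other character starting from the second (positions 2nd, 4th, 6th, ...), then flip the case of every letter.
Starting from "FPwxPUowxNh": after the first operation, "PxUwN"; after the second, "pXuWn".

pXuWn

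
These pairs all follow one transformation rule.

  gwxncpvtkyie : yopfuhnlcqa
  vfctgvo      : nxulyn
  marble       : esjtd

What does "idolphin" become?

avgdhza

The rule is to delete the last character, then shift every letter 8 places backward in the alphabet (wrapping around).
Applying both steps to "idolphin": "idolphi", then "avgdhza".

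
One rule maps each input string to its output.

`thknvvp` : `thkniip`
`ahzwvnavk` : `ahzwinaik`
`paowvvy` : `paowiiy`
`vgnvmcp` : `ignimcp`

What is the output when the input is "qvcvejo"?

qiciejo

The pattern: replace every "v" with "i".
For "qvcvejo" the result is "qiciejo".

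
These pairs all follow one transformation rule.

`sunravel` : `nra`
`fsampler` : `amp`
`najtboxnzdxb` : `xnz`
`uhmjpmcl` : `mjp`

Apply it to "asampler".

The pattern: delete the last 3 characters, then keep only the last 3 characters.
Starting from "asampler": after the first operation, "asamp"; after the second, "amp".

amp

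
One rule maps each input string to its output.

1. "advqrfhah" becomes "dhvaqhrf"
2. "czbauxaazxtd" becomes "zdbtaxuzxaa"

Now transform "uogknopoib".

In each case the input is transformed by: delete the first character, then take characters alternately from the front and the back (1st, last, 2nd, 2nd-last, ...).
Starting from "uogknopoib": after the first operation, "ogknopoib"; after the second, "obgikonpo".

obgikonpo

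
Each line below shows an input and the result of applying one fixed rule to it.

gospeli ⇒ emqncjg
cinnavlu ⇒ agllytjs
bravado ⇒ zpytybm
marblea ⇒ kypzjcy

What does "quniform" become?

What's happening: shift every letter 2 places backward in the alphabet (wrapping around).
On "quniform" that produces "oslgdmpk".

oslgdmpk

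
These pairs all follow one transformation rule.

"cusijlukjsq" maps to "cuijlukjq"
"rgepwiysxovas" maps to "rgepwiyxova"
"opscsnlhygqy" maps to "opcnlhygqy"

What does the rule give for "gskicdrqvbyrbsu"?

Rule — remove every "s".
So "gskicdrqvbyrbsu" becomes "gkicdrqvbyrbu".

gkicdrqvbyrbu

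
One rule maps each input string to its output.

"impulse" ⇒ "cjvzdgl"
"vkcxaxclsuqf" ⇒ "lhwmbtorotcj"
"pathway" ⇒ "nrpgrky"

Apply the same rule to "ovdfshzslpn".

The rule is to move the last 3 characters to the front (rotate right by 3), then shift every letter 9 places backward in the alphabet (wrapping around).
So "ovdfshzslpn" becomes "cgefmuwjyqj".

cgefmuwjyqj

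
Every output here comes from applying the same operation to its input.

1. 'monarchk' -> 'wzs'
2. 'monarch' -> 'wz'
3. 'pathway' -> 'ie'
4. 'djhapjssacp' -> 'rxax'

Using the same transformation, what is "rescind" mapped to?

Looking at the pairs, the operation is to keep one character in every 3, starting at position 2 (positions 2nd, 5th, 8th, ...), then shift every letter 8 places forward in the alphabet (wrapping around).
Applying both steps to "rescind": "ei", then "mq".

mq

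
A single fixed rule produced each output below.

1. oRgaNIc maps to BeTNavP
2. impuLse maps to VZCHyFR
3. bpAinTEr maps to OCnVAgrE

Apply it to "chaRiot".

The rule is to flip the case of every letter, then shift every letter 13 places forward in the alphabet (wrapping around) — i.e. ROT13.
Working it through for "chaRiot": intermediate "CHArIOT", final "PUNeVBG".
(Check on "oRgaNIc": → "OrGAniC" → "BeTNavP" ✓)

PUNeVBG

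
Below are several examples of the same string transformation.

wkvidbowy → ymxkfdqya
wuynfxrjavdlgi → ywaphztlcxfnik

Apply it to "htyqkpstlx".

jvasmruvnz

Looking at the pairs, the operation is to shift every letter 2 places forward in the alphabet (wrapping around).
For "htyqkpstlx" the result is "jvasmruvnz".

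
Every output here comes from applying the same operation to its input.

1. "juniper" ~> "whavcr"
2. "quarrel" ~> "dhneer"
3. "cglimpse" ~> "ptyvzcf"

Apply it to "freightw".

servtug

What's happening: shift every letter 13 places forward in the alphabet (wrapping around) — i.e. ROT13, then delete the last character.
On "freightw": the first step gives "servtugj", and the second then gives "servtug".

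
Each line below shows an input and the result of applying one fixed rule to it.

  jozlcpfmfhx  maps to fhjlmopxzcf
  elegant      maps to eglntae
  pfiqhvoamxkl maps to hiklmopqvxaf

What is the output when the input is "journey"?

noruyej

The transformation: sort the characters into alphabetical order, then move the first 2 characters to the end (rotate left by 2).
So "journey" becomes "noruyej".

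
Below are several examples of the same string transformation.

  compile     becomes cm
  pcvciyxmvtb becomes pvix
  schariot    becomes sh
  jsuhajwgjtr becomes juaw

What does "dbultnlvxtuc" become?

dutl

Rule — keep every other character starting from the first (positions 1st, 3rd, 5th, ...), then delete the last 2 characters.
Starting from "dbultnlvxtuc": after the first operation, "dutlxu"; after the second, "dutl".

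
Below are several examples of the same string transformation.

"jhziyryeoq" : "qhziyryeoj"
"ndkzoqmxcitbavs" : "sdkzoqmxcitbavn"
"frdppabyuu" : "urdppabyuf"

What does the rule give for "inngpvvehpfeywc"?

cnngpvvehpfeywi

The pattern: swap the first and last characters.
On "inngpvvehpfeywc" that produces "cnngpvvehpfeywi".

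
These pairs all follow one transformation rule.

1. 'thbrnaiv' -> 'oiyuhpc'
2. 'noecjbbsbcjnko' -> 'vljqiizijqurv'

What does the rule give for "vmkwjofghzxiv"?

trdqvmnogepc

The rule is to shift every letter 7 places forward in the alphabet (wrapping around), then delete the first character.
On "vmkwjofghzxiv" that produces "trdqvmnogepc".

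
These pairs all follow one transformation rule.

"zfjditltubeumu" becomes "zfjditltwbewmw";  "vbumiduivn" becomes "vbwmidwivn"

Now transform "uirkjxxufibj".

wirkjxxwfibj

Rule — replace every "u" with "w".
"uirkjxxufibj" → "wirkjxxwfibj".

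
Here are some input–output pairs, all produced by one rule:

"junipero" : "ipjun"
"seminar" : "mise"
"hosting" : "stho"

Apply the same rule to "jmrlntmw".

What's happening: delete the last 3 characters, then move the last 2 characters to the front (rotate right by 2).
For "jmrlntmw", step one produces "jmrln"; step two turns that into "lnjmr".

lnjmr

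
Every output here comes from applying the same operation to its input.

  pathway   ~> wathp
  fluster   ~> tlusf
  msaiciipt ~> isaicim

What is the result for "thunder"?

Looking at the pairs, the operation is to delete the last 2 characters, then swap the first and last characters.
Applying both steps to "thunder": "thund", then "dhunt".
(Check on "fluster": → "flust" → "tlusf" ✓)

dhunt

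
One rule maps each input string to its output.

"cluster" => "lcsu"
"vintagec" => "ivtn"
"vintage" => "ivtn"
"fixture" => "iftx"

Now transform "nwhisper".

wnih

Looking at the pairs, the operation is to swap each adjacent pair of characters (1↔2, 3↔4, ...), then keep only the first 4 characters.
Applying both steps to "nwhisper": "wnihpsre", then "wnih".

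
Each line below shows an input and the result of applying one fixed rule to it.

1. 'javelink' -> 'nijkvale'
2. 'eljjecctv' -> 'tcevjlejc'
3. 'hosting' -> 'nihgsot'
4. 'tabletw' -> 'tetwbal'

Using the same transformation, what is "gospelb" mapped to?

legbsop

The transformation: move the last 3 characters to the front (rotate right by 3), then swap each adjacent pair of characters (1↔2, 3↔4, ...).
On "gospelb" that produces "legbsop".
(Check on "hosting": → "inghost" → "nihgsot" ✓)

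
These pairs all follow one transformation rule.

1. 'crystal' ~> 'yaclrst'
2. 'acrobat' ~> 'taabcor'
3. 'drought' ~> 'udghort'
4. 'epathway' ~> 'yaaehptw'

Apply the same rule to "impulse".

ueilmps

What's happening: sort the characters into alphabetical order, then move the last character to the front.
Doing the same to "impulse": "ueilmps".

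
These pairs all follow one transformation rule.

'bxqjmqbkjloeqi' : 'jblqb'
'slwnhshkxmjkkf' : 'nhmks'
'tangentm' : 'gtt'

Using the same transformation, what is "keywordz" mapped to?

wdk

The pattern: keep one character in every 3, starting at position 1 (positions 1st, 4th, 7th, ...), then move the first character to the end.
"keywordz" → "kwd" → "wdk".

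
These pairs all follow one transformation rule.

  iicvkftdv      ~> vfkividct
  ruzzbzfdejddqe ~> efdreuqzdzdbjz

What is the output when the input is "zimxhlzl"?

Rule — take characters alternately from the front and the back (1st, last, 2nd, 2nd-last, ...), then move the last 3 characters to the front (rotate right by 3).
For "zimxhlzl", step one produces "zlizmlxh"; step two turns that into "lxhzlizm".

lxhzlizm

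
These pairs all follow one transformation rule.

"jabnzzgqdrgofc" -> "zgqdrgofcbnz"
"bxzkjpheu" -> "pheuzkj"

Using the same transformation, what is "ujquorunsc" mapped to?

What's happening: delete the first 2 characters, then move the first 3 characters to the end (rotate left by 3).
Applying that to "ujquorunsc" gives "runscquo".

runscquo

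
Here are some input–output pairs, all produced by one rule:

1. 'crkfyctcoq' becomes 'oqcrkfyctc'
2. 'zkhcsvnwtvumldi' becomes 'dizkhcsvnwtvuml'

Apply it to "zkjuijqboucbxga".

gazkjuijqboucbx

In each case the input is transformed by: move the last 2 characters to the front (rotate right by 2).
On "zkjuijqboucbxga" that produces "gazkjuijqboucbx".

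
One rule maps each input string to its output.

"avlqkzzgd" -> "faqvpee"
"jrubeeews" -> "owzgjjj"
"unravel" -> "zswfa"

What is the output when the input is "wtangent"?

byfslj

The pattern: shift every letter 5 places forward in the alphabet (wrapping around), then delete the last 2 characters.
"wtangent" → "byfsljsy" → "byfslj".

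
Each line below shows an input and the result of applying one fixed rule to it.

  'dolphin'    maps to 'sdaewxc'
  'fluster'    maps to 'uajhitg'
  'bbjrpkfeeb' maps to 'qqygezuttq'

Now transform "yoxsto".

The transformation: shift every letter 11 places backward in the alphabet (wrapping around).
Applying that to "yoxsto" gives "ndmhid".

ndmhid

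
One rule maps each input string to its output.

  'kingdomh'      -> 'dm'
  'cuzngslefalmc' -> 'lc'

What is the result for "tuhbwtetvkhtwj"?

hw

What's happening: keep every other character starting from the first (positions 1st, 3rd, 5th, ...), then keep only the last 2 characters.
Working it through for "tuhbwtetvkhtwj": intermediate "thwevhw", final "hw".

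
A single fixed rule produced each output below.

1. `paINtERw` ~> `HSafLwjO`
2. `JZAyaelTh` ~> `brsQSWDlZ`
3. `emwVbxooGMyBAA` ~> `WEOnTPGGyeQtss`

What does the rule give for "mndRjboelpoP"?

The pattern: flip the case of every letter, then shift every letter 8 places backward in the alphabet (wrapping around).
Applying both steps to "mndRjboelpoP": "MNDrJBOELPOp", then "EFVjBTGWDHGh".

EFVjBTGWDHGh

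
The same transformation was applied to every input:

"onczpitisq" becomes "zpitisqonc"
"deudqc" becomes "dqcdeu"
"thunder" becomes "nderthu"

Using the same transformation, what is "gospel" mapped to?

Looking at the pairs, the operation is to move the first 3 characters to the end (rotate left by 3).
Applying that to "gospel" gives "pelgos".

pelgos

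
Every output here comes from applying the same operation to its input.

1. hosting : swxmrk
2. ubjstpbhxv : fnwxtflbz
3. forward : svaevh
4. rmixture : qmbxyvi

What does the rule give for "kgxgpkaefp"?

kbktoeijt

In each case the input is transformed by: shift every letter 4 places forward in the alphabet (wrapping around), then delete the first character.
Working it through for "kgxgpkaefp": intermediate "okbktoeijt", final "kbktoeijt".
(Check on "rmixture": → "vqmbxyvi" → "qmbxyvi" ✓)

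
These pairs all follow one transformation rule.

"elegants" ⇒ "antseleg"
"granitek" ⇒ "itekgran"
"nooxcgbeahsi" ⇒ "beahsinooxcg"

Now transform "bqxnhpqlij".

pqlijbqxnh

The pattern: swap the front and back halves of the string.
So "bqxnhpqlij" becomes "pqlijbqxnh".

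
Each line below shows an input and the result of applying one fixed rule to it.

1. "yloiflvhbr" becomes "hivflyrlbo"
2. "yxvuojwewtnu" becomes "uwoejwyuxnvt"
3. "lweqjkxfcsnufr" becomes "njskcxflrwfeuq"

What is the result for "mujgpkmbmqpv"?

gmpbkmmvupjq

The pattern: take characters alternately from the front and the back (1st, last, 2nd, 2nd-last, ...), then swap the front and back halves of the string.
Starting from "mujgpkmbmqpv": after the first operation, "mvupjqgmpbkm"; after the second, "gmpbkmmvupjq".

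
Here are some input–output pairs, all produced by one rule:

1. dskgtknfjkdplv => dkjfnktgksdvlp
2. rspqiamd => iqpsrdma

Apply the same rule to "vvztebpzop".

What's happening: reverse the string, then move the first 3 characters to the end (rotate left by 3).
"vvztebpzop" → "pozpbetzvv" → "pbetzvvpoz".

pbetzvvpoz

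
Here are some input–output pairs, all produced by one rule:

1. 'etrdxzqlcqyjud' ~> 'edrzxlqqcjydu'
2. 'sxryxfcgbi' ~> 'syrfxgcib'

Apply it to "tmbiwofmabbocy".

The pattern: swap each adjacent pair of characters (1↔2, 3↔4, ...), then delete the first character.
On "tmbiwofmabbocy" that produces "tibowmfbaobyc".

tibowmfbaobyc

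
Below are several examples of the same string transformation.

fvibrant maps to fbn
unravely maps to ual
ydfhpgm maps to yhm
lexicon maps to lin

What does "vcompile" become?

The transformation: keep one character in every 3, starting at position 1 (positions 1st, 4th, 7th, ...).
Applying that to "vcompile" gives "vml".

vml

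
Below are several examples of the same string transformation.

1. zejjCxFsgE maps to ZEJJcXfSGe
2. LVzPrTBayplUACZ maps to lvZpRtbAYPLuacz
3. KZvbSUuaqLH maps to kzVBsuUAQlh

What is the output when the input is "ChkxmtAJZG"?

cHKXMTajzg

Each output is the input with this applied: flip the case of every letter.
So "ChkxmtAJZG" becomes "cHKXMTajzg".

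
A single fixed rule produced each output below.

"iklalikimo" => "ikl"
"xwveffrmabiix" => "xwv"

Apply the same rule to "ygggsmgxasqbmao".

In each case the input is transformed by: keep only the first 3 characters.
So "ygggsmgxasqbmao" becomes "ygg".

ygg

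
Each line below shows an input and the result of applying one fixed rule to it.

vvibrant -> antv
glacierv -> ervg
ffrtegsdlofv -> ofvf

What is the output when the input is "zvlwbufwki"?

The rule is to move the first character to the end, then keep only the last 4 characters.
On "zvlwbufwki": the first step gives "vlwbufwkiz", and the second then gives "wkiz".
(Check on "ffrtegsdlofv": → "frtegsdlofvf" → "ofvf" ✓)

wkiz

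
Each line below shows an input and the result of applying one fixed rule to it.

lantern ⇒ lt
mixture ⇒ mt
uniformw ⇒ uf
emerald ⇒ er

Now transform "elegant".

eg

Rule — keep one character in every 3, starting at position 1 (positions 1st, 4th, 7th, ...), then delete the last character.
Applying both steps to "elegant": "egt", then "eg".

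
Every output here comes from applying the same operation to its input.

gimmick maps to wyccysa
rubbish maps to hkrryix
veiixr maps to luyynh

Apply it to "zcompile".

The pattern: shift every letter 10 places backward in the alphabet (wrapping around).
"zcompile" → "psecfybu".

psecfybu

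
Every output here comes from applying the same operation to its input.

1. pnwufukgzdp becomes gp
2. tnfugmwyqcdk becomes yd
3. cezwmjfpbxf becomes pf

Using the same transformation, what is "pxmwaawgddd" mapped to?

gd

What's happening: keep one character in every 3, starting at position 2 (positions 2nd, 5th, 8th, ...), then keep only the last 2 characters.
"pxmwaawgddd" → "xagd" → "gd".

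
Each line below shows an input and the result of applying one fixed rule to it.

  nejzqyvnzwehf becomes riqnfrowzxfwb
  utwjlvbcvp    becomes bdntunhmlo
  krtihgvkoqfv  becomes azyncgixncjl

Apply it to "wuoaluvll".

The pattern: move the first 3 characters to the end (rotate left by 3), then shift every letter 8 places backward in the alphabet (wrapping around).
Applying both steps to "wuoaluvll": "aluvllwuo", then "sdmnddomg".

sdmnddomg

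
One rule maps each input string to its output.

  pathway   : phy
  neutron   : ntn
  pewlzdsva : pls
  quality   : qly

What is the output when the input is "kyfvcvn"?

Each output is the input with this applied: keep one character in every 3, starting at position 1 (positions 1st, 4th, 7th, ...).
So "kyfvcvn" becomes "kvn".

kvn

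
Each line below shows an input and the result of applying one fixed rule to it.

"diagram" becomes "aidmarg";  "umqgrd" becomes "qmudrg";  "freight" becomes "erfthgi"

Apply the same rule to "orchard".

crodrah

What's happening: move the first 3 characters to the end (rotate left by 3), then reverse the string.
For "orchard" the result is "crodrah".
(Check on "freight": → "ightfre" → "erfthgi" ✓)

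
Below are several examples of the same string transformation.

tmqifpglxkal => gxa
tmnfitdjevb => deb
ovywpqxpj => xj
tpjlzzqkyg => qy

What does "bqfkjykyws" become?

kw

What's happening: keep every other character starting from the first (positions 1st, 3rd, 5th, ...), then delete the first 3 characters.
On "bqfkjykyws": the first step gives "bfjkw", and the second then gives "kw".
(Check on "tmnfitdjevb": → "tnideb" → "deb" ✓)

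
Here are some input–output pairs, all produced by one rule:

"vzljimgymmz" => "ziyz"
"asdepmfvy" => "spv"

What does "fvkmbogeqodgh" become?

In each case the input is transformed by: keep one character in every 3, starting at position 2 (positions 2nd, 5th, 8th, ...).
On "fvkmbogeqodgh" that produces "vbed".

vbed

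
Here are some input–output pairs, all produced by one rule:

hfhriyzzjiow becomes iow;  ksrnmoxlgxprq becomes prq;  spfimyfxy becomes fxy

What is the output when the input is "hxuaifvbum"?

bum

What's happening: keep only the last 3 characters.
Doing the same to "hxuaifvbum": "bum".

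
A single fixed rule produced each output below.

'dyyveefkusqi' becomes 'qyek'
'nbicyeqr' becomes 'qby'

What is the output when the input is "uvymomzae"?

The rule is to move the last 2 characters to the front (rotate right by 2), then keep one character in every 3, starting at position 1 (positions 1st, 4th, 7th, ...).
For "uvymomzae", step one produces "aeuvymomz"; step two turns that into "avo".
(Check on "nbicyeqr": → "qrnbicye" → "qby" ✓)

avo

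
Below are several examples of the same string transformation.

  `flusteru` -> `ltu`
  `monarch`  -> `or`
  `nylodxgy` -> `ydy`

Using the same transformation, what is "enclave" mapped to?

na

What's happening: keep one character in every 3, starting at position 2 (positions 2nd, 5th, 8th, ...).
"enclave" → "na".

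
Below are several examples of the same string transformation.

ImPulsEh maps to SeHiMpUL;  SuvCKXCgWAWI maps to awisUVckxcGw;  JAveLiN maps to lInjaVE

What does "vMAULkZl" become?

The pattern: flip the case of every letter, then move the last 3 characters to the front (rotate right by 3).
Starting from "vMAULkZl": after the first operation, "VmaulKzL"; after the second, "KzLVmaul".

KzLVmaul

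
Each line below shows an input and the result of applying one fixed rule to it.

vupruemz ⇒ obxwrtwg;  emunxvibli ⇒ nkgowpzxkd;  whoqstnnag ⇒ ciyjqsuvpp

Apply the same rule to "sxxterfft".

Looking at the pairs, the operation is to move the last 2 characters to the front (rotate right by 2), then shift every letter 2 places forward in the alphabet (wrapping around).
"sxxterfft" → "hvuzzvgth".
(Check on "vupruemz": → "mzvuprue" → "obxwrtwg" ✓)

hvuzzvgth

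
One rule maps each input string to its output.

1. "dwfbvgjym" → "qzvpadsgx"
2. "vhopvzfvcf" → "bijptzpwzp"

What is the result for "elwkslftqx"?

fqemfznkry

In each case the input is transformed by: shift every letter 6 places backward in the alphabet (wrapping around), then move the first character to the end.
Starting from "elwkslftqx": after the first operation, "yfqemfznkr"; after the second, "fqemfznkry".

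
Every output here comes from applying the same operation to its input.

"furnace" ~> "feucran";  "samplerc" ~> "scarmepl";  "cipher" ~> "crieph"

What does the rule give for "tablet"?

The pattern: take characters alternately from the front and the back (1st, last, 2nd, 2nd-last, ...).
So "tablet" becomes "ttaebl".

ttaebl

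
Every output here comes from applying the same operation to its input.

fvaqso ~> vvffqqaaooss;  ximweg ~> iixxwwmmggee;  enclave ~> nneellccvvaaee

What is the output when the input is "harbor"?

Looking at the pairs, the operation is to swap each adjacent pair of characters (1↔2, 3↔4, ...), then double every character.
On "harbor": the first step gives "ahbrro", and the second then gives "aahhbbrrrroo".

aahhbbrrrroo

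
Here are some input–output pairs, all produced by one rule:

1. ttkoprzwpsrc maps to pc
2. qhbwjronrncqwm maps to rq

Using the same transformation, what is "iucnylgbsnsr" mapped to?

Rule — keep one character in every 3, starting at position 3 (positions 3rd, 6th, 9th, ...), then delete the first 2 characters.
On "iucnylgbsnsr": the first step gives "clsr", and the second then gives "sr".

sr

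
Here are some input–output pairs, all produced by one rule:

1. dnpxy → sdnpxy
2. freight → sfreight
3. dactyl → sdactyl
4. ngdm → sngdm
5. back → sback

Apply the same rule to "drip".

sdrip

In each case the input is transformed by: prepend "s".
Applying that to "drip" gives "sdrip".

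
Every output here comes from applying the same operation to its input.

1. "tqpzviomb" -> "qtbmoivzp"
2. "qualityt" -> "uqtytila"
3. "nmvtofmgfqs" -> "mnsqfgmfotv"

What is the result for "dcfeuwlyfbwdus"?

What's happening: reverse the string, then move the last 2 characters to the front (rotate right by 2).
"dcfeuwlyfbwdus" → "cdsudwbfylwuef".

cdsudwbfylwuef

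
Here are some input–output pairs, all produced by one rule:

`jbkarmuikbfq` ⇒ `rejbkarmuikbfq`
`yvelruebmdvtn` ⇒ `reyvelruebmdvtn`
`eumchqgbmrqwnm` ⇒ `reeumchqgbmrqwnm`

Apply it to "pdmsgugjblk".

repdmsgugjblk

Rule — prepend "re".
So "pdmsgugjblk" becomes "repdmsgugjblk".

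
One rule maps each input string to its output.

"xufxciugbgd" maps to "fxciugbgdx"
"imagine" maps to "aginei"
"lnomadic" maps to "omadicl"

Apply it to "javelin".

What's happening: move the first character to the end, then delete the first character.
For "javelin" the result is "velinj".

velinj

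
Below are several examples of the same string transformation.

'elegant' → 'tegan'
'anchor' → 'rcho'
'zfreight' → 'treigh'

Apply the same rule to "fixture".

The transformation: delete the first 2 characters, then move the last character to the front.
Starting from "fixture": after the first operation, "xture"; after the second, "extur".

extur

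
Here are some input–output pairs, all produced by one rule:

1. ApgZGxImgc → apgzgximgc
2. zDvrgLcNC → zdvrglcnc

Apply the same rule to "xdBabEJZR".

Rule — convert every letter to lowercase.
On "xdBabEJZR" that produces "xdbabejzr".

xdbabejzr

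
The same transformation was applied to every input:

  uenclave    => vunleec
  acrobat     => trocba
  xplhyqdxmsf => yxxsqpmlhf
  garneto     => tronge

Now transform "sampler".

The pattern: sort the characters into reverse alphabetical order, then delete the last character.
Working it through for "sampler": intermediate "srpmlea", final "srpmle".

srpmle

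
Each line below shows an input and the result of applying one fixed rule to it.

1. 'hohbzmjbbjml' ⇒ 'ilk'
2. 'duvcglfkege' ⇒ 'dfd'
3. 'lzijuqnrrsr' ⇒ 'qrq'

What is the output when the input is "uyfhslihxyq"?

wxp

The rule is to shift every letter 1 place backward in the alphabet (wrapping around), then keep only the last 3 characters.
For "uyfhslihxyq", step one produces "txegrkhgwxp"; step two turns that into "wxp".
(Check on "duvcglfkege": → "ctubfkejdfd" → "dfd" ✓)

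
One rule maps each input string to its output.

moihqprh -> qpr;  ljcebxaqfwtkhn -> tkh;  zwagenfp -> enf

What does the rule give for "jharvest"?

Rule — move the last character to the front, then keep only the last 3 characters.
On "jharvest": the first step gives "tjharves", and the second then gives "ves".
(Check on "moihqprh": → "hmoihqpr" → "qpr" ✓)

ves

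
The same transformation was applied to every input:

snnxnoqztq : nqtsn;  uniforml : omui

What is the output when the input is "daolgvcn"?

gcdo

Rule — move the first 3 characters to the end (rotate left by 3), then keep every other character starting from the second (positions 2nd, 4th, 6th, ...).
Applying both steps to "daolgvcn": "lgvcndao", then "gcdo".
(Check on "snnxnoqztq": → "xnoqztqsnn" → "nqtsn" ✓)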